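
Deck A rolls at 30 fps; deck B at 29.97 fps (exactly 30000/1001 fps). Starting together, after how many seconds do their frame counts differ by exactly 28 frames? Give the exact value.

14014/15 seconds

The gap grows by |30000/1001 − 30| = 30/1001 frames per second.
Time for a 28-frame gap: 28 ÷ (30/1001) = 14014/15 s.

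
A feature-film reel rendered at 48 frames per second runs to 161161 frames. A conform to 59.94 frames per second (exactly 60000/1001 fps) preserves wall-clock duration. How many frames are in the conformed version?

201250 frames

Target frames = source frames × (target rate / source rate) = 161161 × (60000/1001)/(48) = 161161 × 1250/1001 = 201250.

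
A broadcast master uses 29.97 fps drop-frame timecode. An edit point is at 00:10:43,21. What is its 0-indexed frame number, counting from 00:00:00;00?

19293

As if non-drop at 30 labels/s: (0 × 3600 + 10 × 60 + 43) × 30 + 21 = 19311.
Minute boundaries passed: 10; those not divisible by 10: 10 − 1 = 9; dropped labels = 2 × 9 = 18.
Actual frame index = 19311 − 18 = 19293.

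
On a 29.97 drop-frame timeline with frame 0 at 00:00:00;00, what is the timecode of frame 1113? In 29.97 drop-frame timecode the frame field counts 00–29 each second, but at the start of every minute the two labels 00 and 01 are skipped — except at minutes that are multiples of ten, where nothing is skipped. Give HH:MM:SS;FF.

Ten DF minutes hold 17982 frames, so frame 1113 lies in block 0 (frames 0–17981) with 1113 frames into that block.
The block's first minute is 1800 frames and the rest 1798 each; 1113 frames reaches minute 0, so 0 × 18 + 0 × 2 = 0 labels have been skipped so far.
Adding those back, label number 1113 + 0 = 1113 at 30 labels/s is 37 s + 3 f = 0 h 0 min 37 s frame 3, i.e. 00:00:37;03.

00:00:37;03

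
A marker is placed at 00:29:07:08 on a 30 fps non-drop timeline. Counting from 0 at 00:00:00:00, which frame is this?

frame 52418

Total seconds to the label: (0 × 3600 + 29 × 60 + 7) = 1747.
Frame index = 1747 × 30 + 8 = 52418.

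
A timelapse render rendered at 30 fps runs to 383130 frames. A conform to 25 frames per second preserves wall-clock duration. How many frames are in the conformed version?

Target frames = source frames × (target rate / source rate) = 383130 × (25)/(30) = 383130 × 5/6 = 319275.

319275 frames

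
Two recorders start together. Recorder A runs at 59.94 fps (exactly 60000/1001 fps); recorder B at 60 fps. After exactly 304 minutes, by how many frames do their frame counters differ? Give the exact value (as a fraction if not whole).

1094400/1001 frames

304 min = 18240 s.
A emits 60000/1001 × 18240 = 1094400000/1001 frames; B emits 60 × 18240 = 1094400.
Difference = 1094400/1001 frames (≈ 1093.3067); B is ahead of A.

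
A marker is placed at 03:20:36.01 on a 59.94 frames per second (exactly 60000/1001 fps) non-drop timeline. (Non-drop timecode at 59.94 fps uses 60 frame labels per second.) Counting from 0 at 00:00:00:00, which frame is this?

722161

Total seconds to the label: (3 × 3600 + 20 × 60 + 36) = 12036.
Frame index = 12036 × 60 + 1 = 722161.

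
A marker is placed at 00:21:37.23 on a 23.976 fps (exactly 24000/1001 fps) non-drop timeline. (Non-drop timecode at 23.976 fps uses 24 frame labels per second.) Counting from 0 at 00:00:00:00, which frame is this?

Total seconds to the label: (0 × 3600 + 21 × 60 + 37) = 1297.
Frame index = 1297 × 24 + 23 = 31151.

31151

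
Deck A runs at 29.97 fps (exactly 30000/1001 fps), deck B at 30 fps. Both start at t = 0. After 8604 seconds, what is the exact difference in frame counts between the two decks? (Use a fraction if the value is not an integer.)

258120/1001 frames

A emits 30000/1001 × 8604 = 258120000/1001 frames; B emits 30 × 8604 = 258120.
Difference = 258120/1001 frames (≈ 257.8621); B is ahead of A.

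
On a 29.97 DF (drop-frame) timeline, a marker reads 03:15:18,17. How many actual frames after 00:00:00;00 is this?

As if non-drop at 30 labels/s: (3 × 3600 + 15 × 60 + 18) × 30 + 17 = 351557.
Minute boundaries passed: 195; those not divisible by 10: 195 − 19 = 176; dropped labels = 2 × 176 = 352.
Actual frame index = 351557 − 352 = 351205.

351205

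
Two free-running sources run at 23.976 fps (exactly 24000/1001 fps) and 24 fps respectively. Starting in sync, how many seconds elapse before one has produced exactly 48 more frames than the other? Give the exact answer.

2002 seconds

The gap grows by |24 − 24000/1001| = 24/1001 frames per second.
Time for a 48-frame gap: 48 ÷ (24/1001) = 2002 s.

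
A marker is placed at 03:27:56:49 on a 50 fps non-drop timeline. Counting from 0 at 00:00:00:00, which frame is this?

623849

Total seconds to the label: (3 × 3600 + 27 × 60 + 56) = 12476.
Frame index = 12476 × 50 + 49 = 623849.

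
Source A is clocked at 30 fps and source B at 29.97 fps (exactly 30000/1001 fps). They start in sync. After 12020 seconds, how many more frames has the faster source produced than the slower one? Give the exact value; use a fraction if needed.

A emits 30 × 12020 = 360600 frames; B emits 30000/1001 × 12020 = 360600000/1001.
Difference = 360600/1001 frames (≈ 360.2398); B is behind A.

360600/1001 frames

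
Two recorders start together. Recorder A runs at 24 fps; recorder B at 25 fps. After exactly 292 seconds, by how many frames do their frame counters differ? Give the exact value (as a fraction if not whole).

292 frames

A emits 24 × 292 = 7008 frames; B emits 25 × 292 = 7300.
Difference = 292 frames; B is ahead of A.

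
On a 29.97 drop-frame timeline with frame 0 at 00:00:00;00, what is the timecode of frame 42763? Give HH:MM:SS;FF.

00:23:46;25

Ten DF minutes hold 17982 frames, so frame 42763 lies in block 2 (frames 35964–53945) with 6799 frames into that block.
The block's first minute is 1800 frames and the rest 1798 each; 6799 frames reaches minute 3, so 2 × 18 + 3 × 2 = 42 labels have been skipped so far.
Adding those back, label number 42763 + 42 = 42805 at 30 labels/s is 1426 s + 25 f = 0 h 23 min 46 s frame 25, i.e. 00:23:46;25.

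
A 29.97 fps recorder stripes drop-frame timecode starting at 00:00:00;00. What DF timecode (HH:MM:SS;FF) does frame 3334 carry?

00:01:51;06

Ten DF minutes hold 17982 frames, so frame 3334 lies in block 0 (frames 0–17981) with 3334 frames into that block.
The block's first minute is 1800 frames and the rest 1798 each; 3334 frames reaches minute 1, so 0 × 18 + 1 × 2 = 2 labels have been skipped so far.
Adding those back, label number 3334 + 2 = 3336 at 30 labels/s is 111 s + 6 f = 0 h 1 min 51 s frame 6, i.e. 00:01:51;06.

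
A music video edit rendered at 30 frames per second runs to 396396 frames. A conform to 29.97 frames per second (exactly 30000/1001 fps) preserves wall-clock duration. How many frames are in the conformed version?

396000 frames

Target frames = source frames × (target rate / source rate) = 396396 × (30000/1001)/(30) = 396396 × 1000/1001 = 396000.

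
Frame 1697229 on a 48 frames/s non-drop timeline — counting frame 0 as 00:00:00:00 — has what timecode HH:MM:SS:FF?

1697229 ÷ 48 = 35358 full seconds, remainder 45 frames.
35358 s = 9 h 49 min 18 s.
Timecode: 09:49:18:45.

09:49:18:45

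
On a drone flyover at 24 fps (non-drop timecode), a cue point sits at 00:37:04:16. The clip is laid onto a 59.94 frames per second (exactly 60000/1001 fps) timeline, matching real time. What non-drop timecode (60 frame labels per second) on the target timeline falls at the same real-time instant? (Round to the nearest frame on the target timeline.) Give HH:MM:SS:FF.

Source frame index: (0×3600 + 37×60 + 4) × 24 + 16 = 53392.
Real time: 53392 / (24) = 6674/3 s.
Target frame: (6674/3) × (60000/1001) = 133480000/1001 ≈ 133346.653 → 133347.
At 60 labels/s: frame 133347 → 00:37:02:27.

00:37:02:27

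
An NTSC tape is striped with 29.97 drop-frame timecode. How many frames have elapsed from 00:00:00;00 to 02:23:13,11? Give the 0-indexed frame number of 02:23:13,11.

As if non-drop at 30 labels/s: (2 × 3600 + 23 × 60 + 13) × 30 + 11 = 257801.
Minute boundaries passed: 143; those not divisible by 10: 143 − 14 = 129; dropped labels = 2 × 129 = 258.
Actual frame index = 257801 − 258 = 257543.

257543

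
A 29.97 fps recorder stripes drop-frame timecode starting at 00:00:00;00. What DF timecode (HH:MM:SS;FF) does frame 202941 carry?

01:52:51;13

Each 10-minute DF block holds 10 × 60 × 30 − 9 × 2 = 17982 frames. 202941 ÷ 17982 → 11 full blocks, remainder 5139.
Within the partial block the first minute is 1800 frames and each further minute 1798, so 2 further minute boundaries passed. Total skipped labels = 18 × 11 + 2 × 2 = 202.
Non-drop label index = 202941 + 202 = 203143; at 30 labels/s that is 01:52:51:13, i.e. DF 01:52:51;13.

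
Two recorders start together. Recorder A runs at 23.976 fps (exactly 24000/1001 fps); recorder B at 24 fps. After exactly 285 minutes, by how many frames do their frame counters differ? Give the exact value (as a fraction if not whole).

410400/1001 frames

285 min = 17100 s.
A emits 24000/1001 × 17100 = 410400000/1001 frames; B emits 24 × 17100 = 410400.
Difference = 410400/1001 frames (≈ 409.9900); B is ahead of A.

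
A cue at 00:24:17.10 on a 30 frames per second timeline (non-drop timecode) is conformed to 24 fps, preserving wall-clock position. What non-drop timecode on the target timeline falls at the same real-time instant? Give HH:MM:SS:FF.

Source frame index: (0×3600 + 24×60 + 17) × 30 + 10 = 43720.
Real time: 43720 / (30) = 4372/3 s.
Target frame: (4372/3) × (24) = 34976.
At 24 labels/s: frame 34976 → 00:24:17:08.

00:24:17:08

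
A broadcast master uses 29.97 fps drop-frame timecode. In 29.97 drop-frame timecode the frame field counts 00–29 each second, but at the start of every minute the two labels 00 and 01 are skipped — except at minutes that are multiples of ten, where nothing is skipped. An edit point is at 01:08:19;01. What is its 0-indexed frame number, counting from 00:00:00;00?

122847

As if non-drop at 30 labels/s: (1 × 3600 + 8 × 60 + 19) × 30 + 1 = 122971.
Minute boundaries passed: 68; those not divisible by 10: 68 − 6 = 62; dropped labels = 2 × 62 = 124.
Actual frame index = 122971 − 124 = 122847.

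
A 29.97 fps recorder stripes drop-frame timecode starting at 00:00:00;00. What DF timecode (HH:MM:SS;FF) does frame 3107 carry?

00:01:43;19

Each 10-minute DF block holds 10 × 60 × 30 − 9 × 2 = 17982 frames. 3107 ÷ 17982 → 0 full blocks, remainder 3107.
Within the partial block the first minute is 1800 frames and each further minute 1798, so 1 further minute boundary passed. Total skipped labels = 18 × 0 + 2 × 1 = 2.
Non-drop label index = 3107 + 2 = 3109; at 30 labels/s that is 00:01:43:19, i.e. DF 00:01:43;19.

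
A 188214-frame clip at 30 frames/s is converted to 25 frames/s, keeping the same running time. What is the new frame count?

156845 frames

Target frames = source frames × (target rate / source rate) = 188214 × (25)/(30) = 188214 × 5/6 = 156845.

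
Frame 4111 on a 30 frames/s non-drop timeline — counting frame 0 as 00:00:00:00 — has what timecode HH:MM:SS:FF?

00:02:17:01

4111 ÷ 30 = 137 full seconds, remainder 1 frame.
137 s = 0 h 2 min 17 s.
Timecode: 00:02:17:01.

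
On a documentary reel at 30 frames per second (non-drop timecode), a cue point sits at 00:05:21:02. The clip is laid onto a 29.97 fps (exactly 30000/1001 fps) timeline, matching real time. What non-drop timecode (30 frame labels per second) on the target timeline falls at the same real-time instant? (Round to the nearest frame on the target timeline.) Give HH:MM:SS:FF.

Source frame index: (0×3600 + 5×60 + 21) × 30 + 2 = 9632.
Real time: 9632 / (30) = 4816/15 s.
Target frame: (4816/15) × (30000/1001) = 1376000/143 ≈ 9622.378 → 9622.
At 30 labels/s: frame 9622 → 00:05:20:22.

00:05:20:22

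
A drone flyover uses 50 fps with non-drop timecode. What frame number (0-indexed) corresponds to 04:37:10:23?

frame 831523

Total seconds to the label: (4 × 3600 + 37 × 60 + 10) = 16630.
Frame index = 16630 × 50 + 23 = 831523.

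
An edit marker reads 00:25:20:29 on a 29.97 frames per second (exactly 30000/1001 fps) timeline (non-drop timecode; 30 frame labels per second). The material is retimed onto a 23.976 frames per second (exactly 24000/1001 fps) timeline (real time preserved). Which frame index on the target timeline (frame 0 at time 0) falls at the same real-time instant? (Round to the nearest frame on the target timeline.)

frame 36503

Source frame index: (0×3600 + 25×60 + 20) × 30 + 29 = 45629.
Real time: 45629 / (30000/1001) = 45674629/30000 s.
Target frame: (45674629/30000) × (24000/1001) = 182516/5 ≈ 36503.200 → 36503.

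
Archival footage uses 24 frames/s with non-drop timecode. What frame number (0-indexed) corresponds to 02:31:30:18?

frame 218178

Total seconds to the label: (2 × 3600 + 31 × 60 + 30) = 9090.
Frame index = 9090 × 24 + 18 = 218178.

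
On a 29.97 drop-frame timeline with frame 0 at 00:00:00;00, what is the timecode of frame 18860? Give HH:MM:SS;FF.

00:10:29;08

Ten DF minutes hold 17982 frames, so frame 18860 lies in block 1 (frames 17982–35963) with 878 frames into that block.
The block's first minute is 1800 frames and the rest 1798 each; 878 frames reaches minute 0, so 1 × 18 + 0 × 2 = 18 labels have been skipped so far.
Adding those back, label number 18860 + 18 = 18878 at 30 labels/s is 629 s + 8 f = 0 h 10 min 29 s frame 8, i.e. 00:10:29;08.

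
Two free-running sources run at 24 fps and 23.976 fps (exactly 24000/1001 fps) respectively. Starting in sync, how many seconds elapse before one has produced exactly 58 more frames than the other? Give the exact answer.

The gap grows by |24000/1001 − 24| = 24/1001 frames per second.
Time for a 58-frame gap: 58 ÷ (24/1001) = 29029/12 s.

29029/12 seconds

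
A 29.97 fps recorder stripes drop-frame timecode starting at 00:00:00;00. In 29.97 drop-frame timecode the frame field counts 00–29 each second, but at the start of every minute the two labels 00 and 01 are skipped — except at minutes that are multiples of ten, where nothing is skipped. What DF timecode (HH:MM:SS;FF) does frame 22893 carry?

Ten DF minutes hold 17982 frames, so frame 22893 lies in block 1 (frames 17982–35963) with 4911 frames into that block.
The block's first minute is 1800 frames and the rest 1798 each; 4911 frames reaches minute 2, so 1 × 18 + 2 × 2 = 22 labels have been skipped so far.
Adding those back, label number 22893 + 22 = 22915 at 30 labels/s is 763 s + 25 f = 0 h 12 min 43 s frame 25, i.e. 00:12:43;25.

00:12:43;25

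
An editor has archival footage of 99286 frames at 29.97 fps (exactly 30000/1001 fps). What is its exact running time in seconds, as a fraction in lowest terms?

49692643/15000 seconds

Running time = 99286 ÷ (30000/1001) = 99286 × 1001/30000 = 49692643/15000 s.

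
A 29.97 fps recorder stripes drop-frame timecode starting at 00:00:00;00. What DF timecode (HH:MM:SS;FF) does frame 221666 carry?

02:03:16;08

Ten DF minutes hold 17982 frames, so frame 221666 lies in block 12 (frames 215784–233765) with 5882 frames into that block.
The block's first minute is 1800 frames and the rest 1798 each; 5882 frames reaches minute 3, so 12 × 18 + 3 × 2 = 222 labels have been skipped so far.
Adding those back, label number 221666 + 222 = 221888 at 30 labels/s is 7396 s + 8 f = 2 h 3 min 16 s frame 8, i.e. 02:03:16;08.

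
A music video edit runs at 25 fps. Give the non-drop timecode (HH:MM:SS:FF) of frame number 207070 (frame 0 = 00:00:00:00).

02:18:02:20

207070 ÷ 25 = 8282 full seconds, remainder 20 frames.
8282 s = 2 h 18 min 2 s.
Timecode: 02:18:02:20.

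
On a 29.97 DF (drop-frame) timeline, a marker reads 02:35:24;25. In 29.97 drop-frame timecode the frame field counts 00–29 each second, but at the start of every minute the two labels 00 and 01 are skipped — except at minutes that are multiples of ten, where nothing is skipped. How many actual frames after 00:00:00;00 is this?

Complete 10-minute blocks: 15, each 17982 frames → 269730.
Remaining 5 whole minutes in the current block: 1800 + 4 × 1798 = 8992 frames.
Within the current minute: 24 × 30 + 25 − 2 = 743 (labels ;00/;01 skipped at this minute). Total = 269730 + 8992 + 743 = 279465.

279465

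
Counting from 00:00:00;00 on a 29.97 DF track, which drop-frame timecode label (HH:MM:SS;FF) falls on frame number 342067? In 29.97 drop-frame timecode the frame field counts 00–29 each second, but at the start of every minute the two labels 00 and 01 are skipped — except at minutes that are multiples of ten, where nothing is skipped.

03:10:13;19

Each 10-minute DF block holds 10 × 60 × 30 − 9 × 2 = 17982 frames. 342067 ÷ 17982 → 19 full blocks, remainder 409.
Within the partial block the first minute is 1800 frames and each further minute 1798, so 0 further minute boundaries passed. Total skipped labels = 18 × 19 + 2 × 0 = 342.
Non-drop label index = 342067 + 342 = 342409; at 30 labels/s that is 03:10:13:19, i.e. DF 03:10:13;19.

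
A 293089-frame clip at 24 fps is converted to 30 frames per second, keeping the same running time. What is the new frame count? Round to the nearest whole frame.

366361 frames

Frames at target rate = 293089 × (30) / (24) = 1465445/4 ≈ 366361.250.
Nearest whole frame: 366361.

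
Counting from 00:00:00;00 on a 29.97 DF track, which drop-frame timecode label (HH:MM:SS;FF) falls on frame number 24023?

00:13:21;17

Ten DF minutes hold 17982 frames, so frame 24023 lies in block 1 (frames 17982–35963) with 6041 frames into that block.
The block's first minute is 1800 frames and the rest 1798 each; 6041 frames reaches minute 3, so 1 × 18 + 3 × 2 = 24 labels have been skipped so far.
Adding those back, label number 24023 + 24 = 24047 at 30 labels/s is 801 s + 17 f = 0 h 13 min 21 s frame 17, i.e. 00:13:21;17.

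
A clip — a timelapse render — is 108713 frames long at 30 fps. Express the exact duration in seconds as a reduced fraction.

Running time = 108713 ÷ (30) = 108713 × 1/30 = 108713/30 s.

108713/30 seconds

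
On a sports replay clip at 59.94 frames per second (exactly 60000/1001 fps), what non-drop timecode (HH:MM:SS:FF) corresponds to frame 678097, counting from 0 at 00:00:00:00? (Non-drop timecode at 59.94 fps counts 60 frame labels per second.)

03:08:21:37

678097 ÷ 60 = 11301 full seconds, remainder 37 frames.
11301 s = 3 h 8 min 21 s.
Timecode: 03:08:21:37.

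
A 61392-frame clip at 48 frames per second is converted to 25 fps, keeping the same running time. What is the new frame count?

31975 frames

Target frames = source frames × (target rate / source rate) = 61392 × (25)/(48) = 61392 × 25/48 = 31975.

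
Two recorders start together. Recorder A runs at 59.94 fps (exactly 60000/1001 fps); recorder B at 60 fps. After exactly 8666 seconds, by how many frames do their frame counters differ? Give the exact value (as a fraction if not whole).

A emits 60000/1001 × 8666 = 74280000/143 frames; B emits 60 × 8666 = 519960.
Difference = 74280/143 frames (≈ 519.4406); B is ahead of A.

74280/143 frames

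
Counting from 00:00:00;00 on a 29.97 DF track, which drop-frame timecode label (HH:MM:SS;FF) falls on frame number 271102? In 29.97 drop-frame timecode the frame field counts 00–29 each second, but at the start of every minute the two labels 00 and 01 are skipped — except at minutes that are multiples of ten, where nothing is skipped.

02:30:45;22

Ten DF minutes hold 17982 frames, so frame 271102 lies in block 15 (frames 269730–287711) with 1372 frames into that block.
The block's first minute is 1800 frames and the rest 1798 each; 1372 frames reaches minute 0, so 15 × 18 + 0 × 2 = 270 labels have been skipped so far.
Adding those back, label number 271102 + 270 = 271372 at 30 labels/s is 9045 s + 22 f = 2 h 30 min 45 s frame 22, i.e. 02:30:45;22.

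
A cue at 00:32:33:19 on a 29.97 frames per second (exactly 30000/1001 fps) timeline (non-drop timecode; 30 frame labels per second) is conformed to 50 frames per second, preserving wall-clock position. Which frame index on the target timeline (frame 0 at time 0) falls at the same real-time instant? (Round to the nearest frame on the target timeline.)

Source frame index: (0×3600 + 32×60 + 33) × 30 + 19 = 58609.
Real time: 58609 / (30000/1001) = 58667609/30000 s.
Target frame: (58667609/30000) × (50) = 58667609/600 ≈ 97779.348 → 97779.

frame 97779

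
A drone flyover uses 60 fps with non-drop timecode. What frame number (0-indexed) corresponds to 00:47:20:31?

frame 170431

Total seconds to the label: (0 × 3600 + 47 × 60 + 20) = 2840.
Frame index = 2840 × 60 + 31 = 170431.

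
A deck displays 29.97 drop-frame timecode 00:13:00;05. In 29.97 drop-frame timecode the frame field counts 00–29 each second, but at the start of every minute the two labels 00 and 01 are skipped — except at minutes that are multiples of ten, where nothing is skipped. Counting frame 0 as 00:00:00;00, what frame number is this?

Complete 10-minute blocks: 1, each 17982 frames → 17982.
Remaining 3 whole minutes in the current block: 1800 + 2 × 1798 = 5396 frames.
Within the current minute: 0 × 30 + 5 − 2 = 3 (labels ;00/;01 skipped at this minute). Total = 17982 + 5396 + 3 = 23381.

23381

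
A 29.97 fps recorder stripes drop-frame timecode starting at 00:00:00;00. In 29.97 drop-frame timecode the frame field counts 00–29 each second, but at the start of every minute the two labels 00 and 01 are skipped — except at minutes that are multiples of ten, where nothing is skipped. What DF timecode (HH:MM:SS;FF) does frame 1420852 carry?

Each 10-minute DF block holds 10 × 60 × 30 − 9 × 2 = 17982 frames. 1420852 ÷ 17982 → 79 full blocks, remainder 274.
Within the partial block the first minute is 1800 frames and each further minute 1798, so 0 further minute boundaries passed. Total skipped labels = 18 × 79 + 2 × 0 = 1422.
Non-drop label index = 1420852 + 1422 = 1422274; at 30 labels/s that is 13:10:09:04, i.e. DF 13:10:09;04.

13:10:09;04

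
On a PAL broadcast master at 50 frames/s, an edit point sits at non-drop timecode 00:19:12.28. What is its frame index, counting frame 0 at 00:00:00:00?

57628

Total seconds to the label: (0 × 3600 + 19 × 60 + 12) = 1152.
Frame index = 1152 × 50 + 28 = 57628.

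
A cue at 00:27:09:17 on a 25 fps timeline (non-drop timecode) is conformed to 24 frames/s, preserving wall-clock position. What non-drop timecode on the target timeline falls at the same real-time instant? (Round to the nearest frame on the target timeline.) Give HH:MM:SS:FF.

00:27:09:16

Source frame index: (0×3600 + 27×60 + 9) × 25 + 17 = 40742.
Real time: 40742 / (25) = 40742/25 s.
Target frame: (40742/25) × (24) = 977808/25 ≈ 39112.320 → 39112.
At 24 labels/s: frame 39112 → 00:27:09:16.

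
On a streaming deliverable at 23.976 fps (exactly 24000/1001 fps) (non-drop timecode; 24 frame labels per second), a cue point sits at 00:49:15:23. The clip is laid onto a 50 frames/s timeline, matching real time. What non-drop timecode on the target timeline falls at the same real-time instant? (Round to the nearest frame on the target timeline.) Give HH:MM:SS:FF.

Source frame index: (0×3600 + 49×60 + 15) × 24 + 23 = 70943.
Real time: 70943 / (24000/1001) = 71013943/24000 s.
Target frame: (71013943/24000) × (50) = 71013943/480 ≈ 147945.715 → 147946.
At 50 labels/s: frame 147946 → 00:49:18:46.

00:49:18:46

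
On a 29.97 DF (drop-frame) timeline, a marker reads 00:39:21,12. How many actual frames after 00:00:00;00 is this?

As if non-drop at 30 labels/s: (0 × 3600 + 39 × 60 + 21) × 30 + 12 = 70842.
Minute boundaries passed: 39; those not divisible by 10: 39 − 3 = 36; dropped labels = 2 × 36 = 72.
Actual frame index = 70842 − 72 = 70770.

70770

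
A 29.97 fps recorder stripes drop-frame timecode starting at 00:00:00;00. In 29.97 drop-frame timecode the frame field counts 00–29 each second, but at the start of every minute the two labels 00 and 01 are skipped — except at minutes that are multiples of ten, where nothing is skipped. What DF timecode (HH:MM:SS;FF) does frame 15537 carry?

Each 10-minute DF block holds 10 × 60 × 30 − 9 × 2 = 17982 frames. 15537 ÷ 17982 → 0 full blocks, remainder 15537.
Within the partial block the first minute is 1800 frames and each further minute 1798, so 8 further minute boundaries passed. Total skipped labels = 18 × 0 + 2 × 8 = 16.
Non-drop label index = 15537 + 16 = 15553; at 30 labels/s that is 00:08:38:13, i.e. DF 00:08:38;13.

00:08:38;13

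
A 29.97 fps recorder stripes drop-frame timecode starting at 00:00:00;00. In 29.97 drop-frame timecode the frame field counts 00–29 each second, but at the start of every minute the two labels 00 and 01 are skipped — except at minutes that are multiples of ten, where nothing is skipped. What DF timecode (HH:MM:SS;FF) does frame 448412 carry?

Each 10-minute DF block holds 10 × 60 × 30 − 9 × 2 = 17982 frames. 448412 ÷ 17982 → 24 full blocks, remainder 16844.
Within the partial block the first minute is 1800 frames and each further minute 1798, so 9 further minute boundaries passed. Total skipped labels = 18 × 24 + 2 × 9 = 450.
Non-drop label index = 448412 + 450 = 448862; at 30 labels/s that is 04:09:22:02, i.e. DF 04:09:22;02.

04:09:22;02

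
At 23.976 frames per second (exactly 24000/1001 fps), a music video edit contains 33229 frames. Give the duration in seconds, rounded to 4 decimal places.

1385.9262 seconds

Running time = 33229 × 1001/24000 = 33262229/24000 s ≈ 1385.9262 s.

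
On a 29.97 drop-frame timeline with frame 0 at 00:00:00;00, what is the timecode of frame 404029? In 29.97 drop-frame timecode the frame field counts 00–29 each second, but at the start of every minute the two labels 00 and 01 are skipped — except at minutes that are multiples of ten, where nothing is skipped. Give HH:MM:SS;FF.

03:44:41;03

Each 10-minute DF block holds 10 × 60 × 30 − 9 × 2 = 17982 frames. 404029 ÷ 17982 → 22 full blocks, remainder 8425.
Within the partial block the first minute is 1800 frames and each further minute 1798, so 4 further minute boundaries passed. Total skipped labels = 18 × 22 + 2 × 4 = 404.
Non-drop label index = 404029 + 404 = 404433; at 30 labels/s that is 03:44:41:03, i.e. DF 03:44:41;03.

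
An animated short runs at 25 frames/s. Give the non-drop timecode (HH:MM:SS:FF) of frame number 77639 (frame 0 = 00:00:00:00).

77639 ÷ 25 = 3105 full seconds, remainder 14 frames.
3105 s = 0 h 51 min 45 s.
Timecode: 00:51:45:14.

00:51:45:14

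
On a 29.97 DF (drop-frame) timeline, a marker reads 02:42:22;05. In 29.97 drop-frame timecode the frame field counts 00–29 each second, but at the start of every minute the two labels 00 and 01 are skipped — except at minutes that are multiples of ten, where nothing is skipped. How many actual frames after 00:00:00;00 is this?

Complete 10-minute blocks: 16, each 17982 frames → 287712.
Remaining 2 whole minutes in the current block: 1800 + 1 × 1798 = 3598 frames.
Within the current minute: 22 × 30 + 5 − 2 = 663 (labels ;00/;01 skipped at this minute). Total = 287712 + 3598 + 663 = 291973.

291973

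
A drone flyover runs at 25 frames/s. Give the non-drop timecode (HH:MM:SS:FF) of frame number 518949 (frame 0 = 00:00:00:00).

05:45:57:24

518949 ÷ 25 = 20757 full seconds, remainder 24 frames.
20757 s = 5 h 45 min 57 s.
Timecode: 05:45:57:24.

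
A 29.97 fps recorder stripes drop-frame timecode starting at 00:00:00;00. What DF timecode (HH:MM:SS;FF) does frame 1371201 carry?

12:42:32;13

Ten DF minutes hold 17982 frames, so frame 1371201 lies in block 76 (frames 1366632–1384613) with 4569 frames into that block.
The block's first minute is 1800 frames and the rest 1798 each; 4569 frames reaches minute 2, so 76 × 18 + 2 × 2 = 1372 labels have been skipped so far.
Adding those back, label number 1371201 + 1372 = 1372573 at 30 labels/s is 45752 s + 13 f = 12 h 42 min 32 s frame 13, i.e. 12:42:32;13.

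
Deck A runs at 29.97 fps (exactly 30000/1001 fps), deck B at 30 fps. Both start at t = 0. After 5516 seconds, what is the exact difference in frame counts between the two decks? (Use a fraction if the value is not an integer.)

23640/143 frames

A emits 30000/1001 × 5516 = 23640000/143 frames; B emits 30 × 5516 = 165480.
Difference = 23640/143 frames (≈ 165.3147); B is ahead of A.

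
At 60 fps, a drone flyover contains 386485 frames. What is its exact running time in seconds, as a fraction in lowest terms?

Running time = 386485 ÷ (60) = 386485 × 1/60 = 77297/12 s.

77297/12 seconds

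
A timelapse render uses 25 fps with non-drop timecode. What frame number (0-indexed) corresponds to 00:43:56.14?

Total seconds to the label: (0 × 3600 + 43 × 60 + 56) = 2636.
Frame index = 2636 × 25 + 14 = 65914.

65914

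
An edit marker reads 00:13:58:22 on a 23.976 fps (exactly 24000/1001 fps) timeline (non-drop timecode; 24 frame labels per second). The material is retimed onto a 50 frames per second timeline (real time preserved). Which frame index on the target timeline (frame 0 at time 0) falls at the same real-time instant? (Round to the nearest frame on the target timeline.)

Source frame index: (0×3600 + 13×60 + 58) × 24 + 22 = 20134.
Real time: 20134 / (24000/1001) = 10077067/12000 s.
Target frame: (10077067/12000) × (50) = 10077067/240 ≈ 41987.779 → 41988.

frame 41988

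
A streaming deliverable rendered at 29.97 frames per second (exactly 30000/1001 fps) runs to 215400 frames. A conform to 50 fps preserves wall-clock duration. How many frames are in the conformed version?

Target frames = source frames × (target rate / source rate) = 215400 × (50)/(30000/1001) = 215400 × 1001/600 = 359359.

359359 frames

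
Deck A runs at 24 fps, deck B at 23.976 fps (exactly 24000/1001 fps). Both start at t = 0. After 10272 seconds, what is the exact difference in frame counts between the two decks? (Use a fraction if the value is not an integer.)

246528/1001 frames

A emits 24 × 10272 = 246528 frames; B emits 24000/1001 × 10272 = 246528000/1001.
Difference = 246528/1001 frames (≈ 246.2817); B is behind A.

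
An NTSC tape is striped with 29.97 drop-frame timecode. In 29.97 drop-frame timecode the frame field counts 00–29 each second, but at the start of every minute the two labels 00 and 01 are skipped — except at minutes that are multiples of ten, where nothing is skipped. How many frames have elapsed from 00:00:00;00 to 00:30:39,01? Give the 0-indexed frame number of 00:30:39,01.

55117

Complete 10-minute blocks: 3, each 17982 frames → 53946.
Remaining 0 whole minutes in the current block: 0 frames.
Within the current minute: 39 × 30 + 1 = 1171. Total = 53946 + 0 + 1171 = 55117.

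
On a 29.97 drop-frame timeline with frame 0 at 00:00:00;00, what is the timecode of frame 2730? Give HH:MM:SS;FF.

Ten DF minutes hold 17982 frames, so frame 2730 lies in block 0 (frames 0–17981) with 2730 frames into that block.
The block's first minute is 1800 frames and the rest 1798 each; 2730 frames reaches minute 1, so 0 × 18 + 1 × 2 = 2 labels have been skipped so far.
Adding those back, label number 2730 + 2 = 2732 at 30 labels/s is 91 s + 2 f = 0 h 1 min 31 s frame 2, i.e. 00:01:31;02.

00:01:31;02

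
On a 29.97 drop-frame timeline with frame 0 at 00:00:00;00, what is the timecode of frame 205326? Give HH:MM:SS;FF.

Ten DF minutes hold 17982 frames, so frame 205326 lies in block 11 (frames 197802–215783) with 7524 frames into that block.
The block's first minute is 1800 frames and the rest 1798 each; 7524 frames reaches minute 4, so 11 × 18 + 4 × 2 = 206 labels have been skipped so far.
Adding those back, label number 205326 + 206 = 205532 at 30 labels/s is 6851 s + 2 f = 1 h 54 min 11 s frame 2, i.e. 01:54:11;02.

01:54:11;02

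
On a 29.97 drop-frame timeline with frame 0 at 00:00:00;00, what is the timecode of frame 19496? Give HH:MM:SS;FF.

Each 10-minute DF block holds 10 × 60 × 30 − 9 × 2 = 17982 frames. 19496 ÷ 17982 → 1 full block, remainder 1514.
Within the partial block the first minute is 1800 frames and each further minute 1798, so 0 further minute boundaries passed. Total skipped labels = 18 × 1 + 2 × 0 = 18.
Non-drop label index = 19496 + 18 = 19514; at 30 labels/s that is 00:10:50:14, i.e. DF 00:10:50;14.

00:10:50;14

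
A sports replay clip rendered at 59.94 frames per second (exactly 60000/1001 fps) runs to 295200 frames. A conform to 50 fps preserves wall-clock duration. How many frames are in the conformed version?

246246 frames

Target frames = source frames × (target rate / source rate) = 295200 × (50)/(60000/1001) = 295200 × 1001/1200 = 246246.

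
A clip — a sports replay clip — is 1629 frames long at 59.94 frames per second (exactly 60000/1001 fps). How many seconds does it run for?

27.17715 seconds

Running time = 1629 / (60000/1001) = 27.17715 s.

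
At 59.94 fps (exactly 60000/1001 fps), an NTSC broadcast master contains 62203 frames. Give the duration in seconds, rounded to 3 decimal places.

Running time = 62203 × 1001/60000 = 62265203/60000 s ≈ 1037.753 s.

1037.753 seconds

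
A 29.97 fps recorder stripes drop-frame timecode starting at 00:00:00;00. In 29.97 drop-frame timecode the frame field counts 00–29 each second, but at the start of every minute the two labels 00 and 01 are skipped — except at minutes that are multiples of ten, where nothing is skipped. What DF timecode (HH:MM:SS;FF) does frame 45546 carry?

Each 10-minute DF block holds 10 × 60 × 30 − 9 × 2 = 17982 frames. 45546 ÷ 17982 → 2 full blocks, remainder 9582.
Within the partial block the first minute is 1800 frames and each further minute 1798, so 5 further minute boundaries passed. Total skipped labels = 18 × 2 + 2 × 5 = 46.
Non-drop label index = 45546 + 46 = 45592; at 30 labels/s that is 00:25:19:22, i.e. DF 00:25:19;22.

00:25:19;22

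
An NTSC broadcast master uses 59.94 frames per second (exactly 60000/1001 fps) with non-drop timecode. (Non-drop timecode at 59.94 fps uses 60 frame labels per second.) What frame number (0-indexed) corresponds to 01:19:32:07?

286327

Total seconds to the label: (1 × 3600 + 19 × 60 + 32) = 4772.
Frame index = 4772 × 60 + 7 = 286327.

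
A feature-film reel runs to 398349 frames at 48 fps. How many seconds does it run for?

8298.9375 seconds

Running time = 398349 / (48) = 8298.9375 s.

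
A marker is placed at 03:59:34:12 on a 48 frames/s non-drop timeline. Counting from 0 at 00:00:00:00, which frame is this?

Total seconds to the label: (3 × 3600 + 59 × 60 + 34) = 14374.
Frame index = 14374 × 48 + 12 = 689964.

frame 689964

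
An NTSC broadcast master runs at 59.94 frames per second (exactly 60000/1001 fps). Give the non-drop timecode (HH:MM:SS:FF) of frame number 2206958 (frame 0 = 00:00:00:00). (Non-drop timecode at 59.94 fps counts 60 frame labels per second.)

2206958 ÷ 60 = 36782 full seconds, remainder 38 frames.
36782 s = 10 h 13 min 2 s.
Timecode: 10:13:02:38.

10:13:02:38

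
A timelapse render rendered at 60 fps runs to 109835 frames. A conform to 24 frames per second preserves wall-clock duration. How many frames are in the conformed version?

43934 frames

Target frames = source frames × (target rate / source rate) = 109835 × (24)/(60) = 109835 × 2/5 = 43934.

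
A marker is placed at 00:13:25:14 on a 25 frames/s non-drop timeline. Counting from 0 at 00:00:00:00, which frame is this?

frame 20139

Total seconds to the label: (0 × 3600 + 13 × 60 + 25) = 805.
Frame index = 805 × 25 + 14 = 20139.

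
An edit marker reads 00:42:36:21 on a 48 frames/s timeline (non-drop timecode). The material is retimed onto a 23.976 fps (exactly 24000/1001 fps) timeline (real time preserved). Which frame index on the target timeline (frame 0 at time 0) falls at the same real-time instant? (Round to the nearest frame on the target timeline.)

frame 61293

Source frame index: (0×3600 + 42×60 + 36) × 48 + 21 = 122709.
Real time: 122709 / (48) = 40903/16 s.
Target frame: (40903/16) × (24000/1001) = 61354500/1001 ≈ 61293.207 → 61293.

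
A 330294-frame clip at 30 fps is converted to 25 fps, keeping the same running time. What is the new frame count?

Target frames = source frames × (target rate / source rate) = 330294 × (25)/(30) = 330294 × 5/6 = 275245.

275245 frames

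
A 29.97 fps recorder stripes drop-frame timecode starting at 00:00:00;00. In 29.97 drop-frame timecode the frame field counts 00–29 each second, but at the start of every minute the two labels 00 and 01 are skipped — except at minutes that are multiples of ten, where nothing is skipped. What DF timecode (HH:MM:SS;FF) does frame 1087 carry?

Each 10-minute DF block holds 10 × 60 × 30 − 9 × 2 = 17982 frames. 1087 ÷ 17982 → 0 full blocks, remainder 1087.
Within the partial block the first minute is 1800 frames and each further minute 1798, so 0 further minute boundaries passed. Total skipped labels = 18 × 0 + 2 × 0 = 0.
Non-drop label index = 1087 + 0 = 1087; at 30 labels/s that is 00:00:36:07, i.e. DF 00:00:36;07.

00:00:36;07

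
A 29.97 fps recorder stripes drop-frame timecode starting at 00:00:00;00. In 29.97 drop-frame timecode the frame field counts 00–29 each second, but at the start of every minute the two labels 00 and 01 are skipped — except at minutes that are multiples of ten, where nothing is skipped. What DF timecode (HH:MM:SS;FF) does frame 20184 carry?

Ten DF minutes hold 17982 frames, so frame 20184 lies in block 1 (frames 17982–35963) with 2202 frames into that block.
The block's first minute is 1800 frames and the rest 1798 each; 2202 frames reaches minute 1, so 1 × 18 + 1 × 2 = 20 labels have been skipped so far.
Adding those back, label number 20184 + 20 = 20204 at 30 labels/s is 673 s + 14 f = 0 h 11 min 13 s frame 14, i.e. 00:11:13;14.

00:11:13;14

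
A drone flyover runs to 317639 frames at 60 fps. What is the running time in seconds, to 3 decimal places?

5293.983 seconds

Running time = 317639 × 1/60 = 317639/60 s ≈ 5293.983 s.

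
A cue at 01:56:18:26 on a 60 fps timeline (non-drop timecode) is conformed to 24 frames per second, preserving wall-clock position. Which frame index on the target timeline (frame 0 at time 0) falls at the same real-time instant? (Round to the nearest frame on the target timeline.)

frame 167482

Source frame index: (1×3600 + 56×60 + 18) × 60 + 26 = 418706.
Real time: 418706 / (60) = 209353/30 s.
Target frame: (209353/30) × (24) = 837412/5 ≈ 167482.400 → 167482.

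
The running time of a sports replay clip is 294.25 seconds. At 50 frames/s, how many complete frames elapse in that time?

14712 frames

Frames = 294.25 × 50 = 29425/2 ≈ 14712.5000.
Complete frames: 14712.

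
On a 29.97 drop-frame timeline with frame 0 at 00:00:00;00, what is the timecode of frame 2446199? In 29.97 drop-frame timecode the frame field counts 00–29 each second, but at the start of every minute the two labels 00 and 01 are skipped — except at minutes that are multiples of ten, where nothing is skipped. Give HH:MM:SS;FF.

22:40:21;17

Each 10-minute DF block holds 10 × 60 × 30 − 9 × 2 = 17982 frames. 2446199 ÷ 17982 → 136 full blocks, remainder 647.
Within the partial block the first minute is 1800 frames and each further minute 1798, so 0 further minute boundaries passed. Total skipped labels = 18 × 136 + 2 × 0 = 2448.
Non-drop label index = 2446199 + 2448 = 2448647; at 30 labels/s that is 22:40:21:17, i.e. DF 22:40:21;17.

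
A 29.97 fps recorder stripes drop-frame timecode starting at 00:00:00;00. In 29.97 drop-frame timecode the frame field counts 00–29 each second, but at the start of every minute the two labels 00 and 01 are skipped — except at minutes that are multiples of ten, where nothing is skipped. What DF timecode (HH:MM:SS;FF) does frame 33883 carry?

Ten DF minutes hold 17982 frames, so frame 33883 lies in block 1 (frames 17982–35963) with 15901 frames into that block.
The block's first minute is 1800 frames and the rest 1798 each; 15901 frames reaches minute 8, so 1 × 18 + 8 × 2 = 34 labels have been skipped so far.
Adding those back, label number 33883 + 34 = 33917 at 30 labels/s is 1130 s + 17 f = 0 h 18 min 50 s frame 17, i.e. 00:18:50;17.

00:18:50;17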